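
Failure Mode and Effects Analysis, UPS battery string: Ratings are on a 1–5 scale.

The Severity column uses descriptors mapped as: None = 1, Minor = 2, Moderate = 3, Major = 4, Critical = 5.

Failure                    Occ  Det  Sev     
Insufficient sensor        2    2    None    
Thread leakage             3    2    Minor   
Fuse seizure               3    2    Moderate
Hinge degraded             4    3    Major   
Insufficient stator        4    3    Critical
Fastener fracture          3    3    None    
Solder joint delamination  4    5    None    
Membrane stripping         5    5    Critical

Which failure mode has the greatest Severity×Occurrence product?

Criticality = Severity × Occurrence:
  Insufficient sensor: 1 × 2 = 2
  Thread leakage: 2 × 3 = 6
  Fuse seizure: 3 × 3 = 9
  Hinge degraded: 4 × 4 = 16
  Insufficient stator: 5 × 4 = 20
  Fastener fracture: 1 × 3 = 3
  Solder joint delamination: 1 × 4 = 4
  Membrane stripping: 5 × 5 = 25
Highest criticality is 25 → Membrane stripping.

Membrane stripping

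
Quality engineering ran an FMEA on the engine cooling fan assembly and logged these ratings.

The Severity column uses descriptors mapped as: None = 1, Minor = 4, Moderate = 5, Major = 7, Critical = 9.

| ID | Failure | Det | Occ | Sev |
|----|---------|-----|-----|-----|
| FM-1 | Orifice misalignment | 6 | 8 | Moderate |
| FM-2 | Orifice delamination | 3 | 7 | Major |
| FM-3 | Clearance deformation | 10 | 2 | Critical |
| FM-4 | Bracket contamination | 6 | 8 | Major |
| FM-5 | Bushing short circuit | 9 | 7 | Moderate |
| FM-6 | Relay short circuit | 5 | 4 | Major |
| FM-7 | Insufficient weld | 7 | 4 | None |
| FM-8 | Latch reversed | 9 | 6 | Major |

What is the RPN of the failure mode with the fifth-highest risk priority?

RPN = Severity × Occurrence × Detection:
  FM-1: 5 × 8 × 6 = 240
  FM-2: 7 × 7 × 3 = 147
  FM-3: 9 × 2 × 10 = 180
  FM-4: 7 × 8 × 6 = 336
  FM-5: 5 × 7 × 9 = 315
  FM-6: 7 × 4 × 5 = 140
  FM-7: 1 × 4 × 7 = 28
  FM-8: 7 × 6 × 9 = 378
Sorted descending: 378, 336, 315, 240, 180, 147, 140, 28.
The fifth-highest RPN is 180 (FM-3).

180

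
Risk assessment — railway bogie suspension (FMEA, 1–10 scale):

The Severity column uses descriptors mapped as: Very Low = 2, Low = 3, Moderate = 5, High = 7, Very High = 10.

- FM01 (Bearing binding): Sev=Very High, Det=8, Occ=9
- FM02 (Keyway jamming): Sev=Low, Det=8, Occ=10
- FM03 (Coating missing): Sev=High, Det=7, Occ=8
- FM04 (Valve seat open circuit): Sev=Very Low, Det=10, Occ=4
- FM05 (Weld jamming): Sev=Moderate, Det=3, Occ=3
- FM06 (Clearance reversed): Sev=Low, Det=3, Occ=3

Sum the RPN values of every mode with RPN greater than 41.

RPN = Severity × Occurrence × Detection:
  FM01: 10 × 9 × 8 = 720
  FM02: 3 × 10 × 8 = 240
  FM03: 7 × 8 × 7 = 392
  FM04: 2 × 4 × 10 = 80
  FM05: 5 × 3 × 3 = 45
  FM06: 3 × 3 × 3 = 27
RPN > 41: FM01 (720), FM02 (240), FM03 (392), FM04 (80), FM05 (45).
Sum: 720 + 240 + 392 + 80 + 45 = 1477.

1477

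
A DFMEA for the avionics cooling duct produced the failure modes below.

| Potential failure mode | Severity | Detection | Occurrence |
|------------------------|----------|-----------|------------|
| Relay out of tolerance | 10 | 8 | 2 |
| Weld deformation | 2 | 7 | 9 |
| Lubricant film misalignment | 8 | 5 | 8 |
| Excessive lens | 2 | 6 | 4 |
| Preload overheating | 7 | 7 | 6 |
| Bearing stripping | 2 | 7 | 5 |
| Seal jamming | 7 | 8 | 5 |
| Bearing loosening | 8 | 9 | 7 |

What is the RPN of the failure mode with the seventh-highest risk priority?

RPN = Severity × Occurrence × Detection:
  Relay out of tolerance: 10 × 2 × 8 = 160
  Weld deformation: 2 × 9 × 7 = 126
  Lubricant film misalignment: 8 × 8 × 5 = 320
  Excessive lens: 2 × 4 × 6 = 48
  Preload overheating: 7 × 6 × 7 = 294
  Bearing stripping: 2 × 5 × 7 = 70
  Seal jamming: 7 × 5 × 8 = 280
  Bearing loosening: 8 × 7 × 9 = 504
Sorted descending: 504, 320, 294, 280, 160, 126, 70, 48.
The seventh-highest RPN is 70 (Bearing stripping).

70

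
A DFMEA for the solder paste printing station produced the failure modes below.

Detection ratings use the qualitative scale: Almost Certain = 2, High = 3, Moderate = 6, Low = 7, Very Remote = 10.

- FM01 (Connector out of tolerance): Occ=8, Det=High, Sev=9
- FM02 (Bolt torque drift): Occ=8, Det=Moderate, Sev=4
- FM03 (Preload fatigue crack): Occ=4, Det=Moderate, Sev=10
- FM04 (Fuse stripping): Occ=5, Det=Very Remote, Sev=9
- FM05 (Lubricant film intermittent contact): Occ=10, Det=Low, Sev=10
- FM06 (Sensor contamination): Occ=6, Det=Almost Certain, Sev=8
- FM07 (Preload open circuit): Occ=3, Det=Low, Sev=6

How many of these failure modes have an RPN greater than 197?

4

RPN = Severity × Occurrence × Detection:
  FM01: 9 × 8 × 3 = 216
  FM02: 4 × 8 × 6 = 192
  FM03: 10 × 4 × 6 = 240
  FM04: 9 × 5 × 10 = 450
  FM05: 10 × 10 × 7 = 700
  FM06: 8 × 6 × 2 = 96
  FM07: 6 × 3 × 7 = 126
Modes with RPN > 197: FM01 (216), FM03 (240), FM04 (450), FM05 (700) → 4.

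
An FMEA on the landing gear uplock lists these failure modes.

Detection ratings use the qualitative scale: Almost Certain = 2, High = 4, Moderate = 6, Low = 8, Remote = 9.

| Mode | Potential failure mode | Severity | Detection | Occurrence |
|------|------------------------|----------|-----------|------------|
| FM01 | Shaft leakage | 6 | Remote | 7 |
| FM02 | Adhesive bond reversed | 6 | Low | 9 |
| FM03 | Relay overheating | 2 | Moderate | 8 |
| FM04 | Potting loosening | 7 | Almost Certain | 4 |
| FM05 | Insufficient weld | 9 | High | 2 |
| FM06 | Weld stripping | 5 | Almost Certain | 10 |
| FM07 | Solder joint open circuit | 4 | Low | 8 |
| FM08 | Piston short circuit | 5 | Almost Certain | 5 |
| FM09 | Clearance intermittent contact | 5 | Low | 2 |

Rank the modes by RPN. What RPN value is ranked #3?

RPN = Severity × Occurrence × Detection:
  FM01: 6 × 7 × 9 = 378
  FM02: 6 × 9 × 8 = 432
  FM03: 2 × 8 × 6 = 96
  FM04: 7 × 4 × 2 = 56
  FM05: 9 × 2 × 4 = 72
  FM06: 5 × 10 × 2 = 100
  FM07: 4 × 8 × 8 = 256
  FM08: 5 × 5 × 2 = 50
  FM09: 5 × 2 × 8 = 80
Sorted descending: 432, 378, 256, 100, 96, 80, 72, 56, 50.
The third-highest RPN is 256 (FM07).

256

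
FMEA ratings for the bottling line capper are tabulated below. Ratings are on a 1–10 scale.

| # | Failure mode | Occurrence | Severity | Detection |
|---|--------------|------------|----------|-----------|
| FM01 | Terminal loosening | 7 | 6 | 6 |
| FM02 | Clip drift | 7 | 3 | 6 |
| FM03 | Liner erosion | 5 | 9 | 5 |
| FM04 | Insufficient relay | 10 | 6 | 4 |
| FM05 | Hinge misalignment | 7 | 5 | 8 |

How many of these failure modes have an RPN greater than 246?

2

RPN = Severity × Occurrence × Detection:
  FM01: 6 × 7 × 6 = 252
  FM02: 3 × 7 × 6 = 126
  FM03: 9 × 5 × 5 = 225
  FM04: 6 × 10 × 4 = 240
  FM05: 5 × 7 × 8 = 280
Modes with RPN > 246: FM01 (252), FM05 (280) → 2.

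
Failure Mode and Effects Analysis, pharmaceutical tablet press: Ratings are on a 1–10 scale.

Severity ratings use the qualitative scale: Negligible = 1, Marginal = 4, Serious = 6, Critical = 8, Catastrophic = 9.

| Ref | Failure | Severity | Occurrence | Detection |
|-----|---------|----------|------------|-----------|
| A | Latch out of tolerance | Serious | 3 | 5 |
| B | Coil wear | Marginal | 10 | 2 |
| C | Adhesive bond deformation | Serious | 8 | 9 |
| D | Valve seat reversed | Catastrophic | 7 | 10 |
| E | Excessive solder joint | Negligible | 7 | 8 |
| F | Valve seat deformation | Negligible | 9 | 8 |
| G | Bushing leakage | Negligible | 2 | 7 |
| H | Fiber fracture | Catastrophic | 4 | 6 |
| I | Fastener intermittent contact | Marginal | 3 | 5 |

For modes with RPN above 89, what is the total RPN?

RPN = Severity × Occurrence × Detection:
  A: 6 × 3 × 5 = 90
  B: 4 × 10 × 2 = 80
  C: 6 × 8 × 9 = 432
  D: 9 × 7 × 10 = 630
  E: 1 × 7 × 8 = 56
  F: 1 × 9 × 8 = 72
  G: 1 × 2 × 7 = 14
  H: 9 × 4 × 6 = 216
  I: 4 × 3 × 5 = 60
RPN > 89: A (90), C (432), D (630), H (216).
Sum: 90 + 432 + 630 + 216 = 1368.

1368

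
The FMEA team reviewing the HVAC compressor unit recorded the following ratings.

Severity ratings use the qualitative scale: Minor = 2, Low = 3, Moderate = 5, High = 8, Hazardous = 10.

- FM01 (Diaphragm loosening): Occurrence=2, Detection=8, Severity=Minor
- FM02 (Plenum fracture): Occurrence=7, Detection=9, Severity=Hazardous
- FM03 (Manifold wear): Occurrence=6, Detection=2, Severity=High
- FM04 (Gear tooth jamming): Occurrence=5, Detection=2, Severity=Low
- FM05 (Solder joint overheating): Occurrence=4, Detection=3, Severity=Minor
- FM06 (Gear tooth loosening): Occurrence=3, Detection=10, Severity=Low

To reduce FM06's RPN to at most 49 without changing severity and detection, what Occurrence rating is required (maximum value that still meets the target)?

1

FM06: S=3, O=3, D=10 → current RPN = 90.
Fixed product = 30. Need 30 × O ≤ 49, so O ≤ 49/30 = 1.63.
Maximum integer Occurrence rating = 1 (gives RPN 30; O=2 would give 60 > 49).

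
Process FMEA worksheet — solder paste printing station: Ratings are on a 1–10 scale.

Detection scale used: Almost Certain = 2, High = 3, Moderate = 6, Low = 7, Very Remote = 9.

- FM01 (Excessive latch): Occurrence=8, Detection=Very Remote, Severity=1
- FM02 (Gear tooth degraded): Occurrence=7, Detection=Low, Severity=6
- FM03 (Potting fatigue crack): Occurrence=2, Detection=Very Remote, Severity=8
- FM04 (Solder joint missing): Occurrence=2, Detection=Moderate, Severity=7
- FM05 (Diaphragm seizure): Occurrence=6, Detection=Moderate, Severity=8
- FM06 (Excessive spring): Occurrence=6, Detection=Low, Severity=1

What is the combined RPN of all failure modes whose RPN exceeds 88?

RPN = Severity × Occurrence × Detection:
  FM01: 1 × 8 × 9 = 72
  FM02: 6 × 7 × 7 = 294
  FM03: 8 × 2 × 9 = 144
  FM04: 7 × 2 × 6 = 84
  FM05: 8 × 6 × 6 = 288
  FM06: 1 × 6 × 7 = 42
RPN > 88: FM02 (294), FM03 (144), FM05 (288).
Sum: 294 + 144 + 288 = 726.

726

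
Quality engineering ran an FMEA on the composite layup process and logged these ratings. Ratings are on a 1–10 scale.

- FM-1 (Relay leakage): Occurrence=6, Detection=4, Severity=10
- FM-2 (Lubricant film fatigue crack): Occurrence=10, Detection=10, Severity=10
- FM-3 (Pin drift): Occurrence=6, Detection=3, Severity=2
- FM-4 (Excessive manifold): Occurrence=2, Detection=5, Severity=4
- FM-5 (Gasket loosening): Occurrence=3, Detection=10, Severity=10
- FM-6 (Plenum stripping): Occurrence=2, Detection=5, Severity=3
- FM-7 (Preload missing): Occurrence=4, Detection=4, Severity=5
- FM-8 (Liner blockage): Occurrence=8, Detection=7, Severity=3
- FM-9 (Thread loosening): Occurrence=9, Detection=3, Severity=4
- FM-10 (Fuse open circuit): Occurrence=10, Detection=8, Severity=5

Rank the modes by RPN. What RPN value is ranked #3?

RPN = Severity × Occurrence × Detection:
  FM-1: 10 × 6 × 4 = 240
  FM-2: 10 × 10 × 10 = 1000
  FM-3: 2 × 6 × 3 = 36
  FM-4: 4 × 2 × 5 = 40
  FM-5: 10 × 3 × 10 = 300
  FM-6: 3 × 2 × 5 = 30
  FM-7: 5 × 4 × 4 = 80
  FM-8: 3 × 8 × 7 = 168
  FM-9: 4 × 9 × 3 = 108
  FM-10: 5 × 10 × 8 = 400
Sorted descending: 1000, 400, 300, 240, 168, 108, 80, 40, 36, 30.
The third-highest RPN is 300 (FM-5).

300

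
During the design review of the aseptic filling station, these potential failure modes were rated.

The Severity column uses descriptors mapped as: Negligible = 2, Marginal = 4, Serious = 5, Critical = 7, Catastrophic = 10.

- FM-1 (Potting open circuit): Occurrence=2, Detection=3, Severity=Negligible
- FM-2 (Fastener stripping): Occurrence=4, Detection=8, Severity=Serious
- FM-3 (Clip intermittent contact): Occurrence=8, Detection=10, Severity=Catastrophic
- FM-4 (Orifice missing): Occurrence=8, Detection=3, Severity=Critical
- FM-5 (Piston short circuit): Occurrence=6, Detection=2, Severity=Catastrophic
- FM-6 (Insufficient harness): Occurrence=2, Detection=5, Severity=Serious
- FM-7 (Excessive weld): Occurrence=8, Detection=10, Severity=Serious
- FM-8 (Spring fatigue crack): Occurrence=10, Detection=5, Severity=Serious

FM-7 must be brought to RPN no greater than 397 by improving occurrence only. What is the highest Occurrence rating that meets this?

FM-7: S=5, O=8, D=10 → current RPN = 400.
Fixed product = 50. Need 50 × O ≤ 397, so O ≤ 397/50 = 7.94.
Maximum integer Occurrence rating = 7 (gives RPN 350; O=8 would give 400 > 397).

7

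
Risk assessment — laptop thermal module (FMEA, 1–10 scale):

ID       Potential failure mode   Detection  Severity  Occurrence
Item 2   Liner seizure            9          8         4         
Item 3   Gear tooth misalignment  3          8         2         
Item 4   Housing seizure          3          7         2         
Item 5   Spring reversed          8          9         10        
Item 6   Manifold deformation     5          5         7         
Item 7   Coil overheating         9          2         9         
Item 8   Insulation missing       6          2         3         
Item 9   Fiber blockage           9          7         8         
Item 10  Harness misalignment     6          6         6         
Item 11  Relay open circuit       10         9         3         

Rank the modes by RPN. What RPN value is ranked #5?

RPN = Severity × Occurrence × Detection:
  Item 2: 8 × 4 × 9 = 288
  Item 3: 8 × 2 × 3 = 48
  Item 4: 7 × 2 × 3 = 42
  Item 5: 9 × 10 × 8 = 720
  Item 6: 5 × 7 × 5 = 175
  Item 7: 2 × 9 × 9 = 162
  Item 8: 2 × 3 × 6 = 36
  Item 9: 7 × 8 × 9 = 504
  Item 10: 6 × 6 × 6 = 216
  Item 11: 9 × 3 × 10 = 270
Sorted descending: 720, 504, 288, 270, 216, 175, 162, 48, 42, 36.
The fifth-highest RPN is 216 (Item 10).

216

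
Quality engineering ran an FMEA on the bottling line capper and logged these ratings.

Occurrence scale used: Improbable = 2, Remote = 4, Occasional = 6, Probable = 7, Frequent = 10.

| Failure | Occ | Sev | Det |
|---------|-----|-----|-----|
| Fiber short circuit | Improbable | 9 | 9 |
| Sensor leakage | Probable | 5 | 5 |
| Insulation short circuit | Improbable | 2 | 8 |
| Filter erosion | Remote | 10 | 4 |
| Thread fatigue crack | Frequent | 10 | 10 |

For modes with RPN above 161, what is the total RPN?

1337

RPN = Severity × Occurrence × Detection:
  Fiber short circuit: 9 × 2 × 9 = 162
  Sensor leakage: 5 × 7 × 5 = 175
  Insulation short circuit: 2 × 2 × 8 = 32
  Filter erosion: 10 × 4 × 4 = 160
  Thread fatigue crack: 10 × 10 × 10 = 1000
RPN > 161: Fiber short circuit (162), Sensor leakage (175), Thread fatigue crack (1000).
Sum: 162 + 175 + 1000 = 1337.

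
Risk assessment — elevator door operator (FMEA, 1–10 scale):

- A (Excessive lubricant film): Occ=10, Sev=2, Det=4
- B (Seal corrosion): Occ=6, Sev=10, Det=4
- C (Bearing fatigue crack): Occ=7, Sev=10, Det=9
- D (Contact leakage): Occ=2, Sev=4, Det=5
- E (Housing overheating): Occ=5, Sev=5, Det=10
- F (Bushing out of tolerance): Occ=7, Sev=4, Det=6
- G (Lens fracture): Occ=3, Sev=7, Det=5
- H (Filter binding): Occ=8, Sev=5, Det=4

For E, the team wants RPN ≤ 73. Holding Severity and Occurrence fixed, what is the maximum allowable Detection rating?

E: S=5, O=5, D=10 → current RPN = 250.
Fixed product = 25. Need 25 × D ≤ 73, so D ≤ 73/25 = 2.92.
Maximum integer Detection rating = 2 (gives RPN 50; D=3 would give 75 > 73).

2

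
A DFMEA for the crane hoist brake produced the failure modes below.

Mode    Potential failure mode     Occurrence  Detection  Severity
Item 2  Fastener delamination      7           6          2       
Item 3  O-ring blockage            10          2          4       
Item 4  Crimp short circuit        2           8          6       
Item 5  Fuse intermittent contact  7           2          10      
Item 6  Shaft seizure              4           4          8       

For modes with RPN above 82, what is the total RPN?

RPN = Severity × Occurrence × Detection:
  Item 2: 2 × 7 × 6 = 84
  Item 3: 4 × 10 × 2 = 80
  Item 4: 6 × 2 × 8 = 96
  Item 5: 10 × 7 × 2 = 140
  Item 6: 8 × 4 × 4 = 128
RPN > 82: Item 2 (84), Item 4 (96), Item 5 (140), Item 6 (128).
Sum: 84 + 96 + 140 + 128 = 448.

448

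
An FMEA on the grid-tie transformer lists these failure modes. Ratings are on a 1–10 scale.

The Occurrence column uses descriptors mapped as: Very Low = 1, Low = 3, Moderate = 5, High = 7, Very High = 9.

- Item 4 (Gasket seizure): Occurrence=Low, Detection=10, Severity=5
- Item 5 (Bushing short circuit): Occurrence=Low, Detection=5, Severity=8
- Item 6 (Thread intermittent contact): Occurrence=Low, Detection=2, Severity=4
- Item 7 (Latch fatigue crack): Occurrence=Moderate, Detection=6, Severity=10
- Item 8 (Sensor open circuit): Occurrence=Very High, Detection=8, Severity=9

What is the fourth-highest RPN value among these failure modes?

RPN = Severity × Occurrence × Detection:
  Item 4: 5 × 3 × 10 = 150
  Item 5: 8 × 3 × 5 = 120
  Item 6: 4 × 3 × 2 = 24
  Item 7: 10 × 5 × 6 = 300
  Item 8: 9 × 9 × 8 = 648
Sorted descending: 648, 300, 150, 120, 24.
The fourth-highest RPN is 120 (Item 5).

120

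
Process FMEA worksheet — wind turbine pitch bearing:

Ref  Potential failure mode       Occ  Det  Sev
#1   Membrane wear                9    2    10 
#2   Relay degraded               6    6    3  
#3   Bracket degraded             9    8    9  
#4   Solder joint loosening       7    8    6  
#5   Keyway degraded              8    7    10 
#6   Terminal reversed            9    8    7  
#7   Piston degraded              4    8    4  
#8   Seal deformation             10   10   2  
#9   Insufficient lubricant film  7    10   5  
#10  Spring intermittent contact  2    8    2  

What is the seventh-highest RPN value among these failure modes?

RPN = Severity × Occurrence × Detection:
  #1: 10 × 9 × 2 = 180
  #2: 3 × 6 × 6 = 108
  #3: 9 × 9 × 8 = 648
  #4: 6 × 7 × 8 = 336
  #5: 10 × 8 × 7 = 560
  #6: 7 × 9 × 8 = 504
  #7: 4 × 4 × 8 = 128
  #8: 2 × 10 × 10 = 200
  #9: 5 × 7 × 10 = 350
  #10: 2 × 2 × 8 = 32
Sorted descending: 648, 560, 504, 350, 336, 200, 180, 128, 108, 32.
The seventh-highest RPN is 180 (#1).

180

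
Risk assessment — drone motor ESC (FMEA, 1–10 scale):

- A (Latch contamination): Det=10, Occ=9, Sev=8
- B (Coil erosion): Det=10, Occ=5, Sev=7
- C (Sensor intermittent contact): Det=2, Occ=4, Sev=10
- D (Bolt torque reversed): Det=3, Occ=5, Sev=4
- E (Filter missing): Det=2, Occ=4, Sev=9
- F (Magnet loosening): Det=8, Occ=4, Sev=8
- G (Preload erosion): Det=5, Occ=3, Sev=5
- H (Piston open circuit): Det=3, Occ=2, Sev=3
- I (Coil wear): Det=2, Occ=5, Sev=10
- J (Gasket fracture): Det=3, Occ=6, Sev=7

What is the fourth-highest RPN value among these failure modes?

126

RPN = Severity × Occurrence × Detection:
  A: 8 × 9 × 10 = 720
  B: 7 × 5 × 10 = 350
  C: 10 × 4 × 2 = 80
  D: 4 × 5 × 3 = 60
  E: 9 × 4 × 2 = 72
  F: 8 × 4 × 8 = 256
  G: 5 × 3 × 5 = 75
  H: 3 × 2 × 3 = 18
  I: 10 × 5 × 2 = 100
  J: 7 × 6 × 3 = 126
Sorted descending: 720, 350, 256, 126, 100, 80, 75, 72, 60, 18.
The fourth-highest RPN is 126 (J).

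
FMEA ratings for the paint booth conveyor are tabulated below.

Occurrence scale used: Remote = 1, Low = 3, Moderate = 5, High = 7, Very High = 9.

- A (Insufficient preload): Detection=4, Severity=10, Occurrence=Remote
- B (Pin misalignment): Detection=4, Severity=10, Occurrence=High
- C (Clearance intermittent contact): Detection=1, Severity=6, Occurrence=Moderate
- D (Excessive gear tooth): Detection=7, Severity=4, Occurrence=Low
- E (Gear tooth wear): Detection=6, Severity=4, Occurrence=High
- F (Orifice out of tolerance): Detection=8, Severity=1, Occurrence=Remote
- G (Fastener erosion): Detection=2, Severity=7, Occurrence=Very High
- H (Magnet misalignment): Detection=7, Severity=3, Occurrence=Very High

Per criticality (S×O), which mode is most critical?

B

Criticality = Severity × Occurrence:
  A: 10 × 1 = 10
  B: 10 × 7 = 70
  C: 6 × 5 = 30
  D: 4 × 3 = 12
  E: 4 × 7 = 28
  F: 1 × 1 = 1
  G: 7 × 9 = 63
  H: 3 × 9 = 27
Highest criticality is 70 → B.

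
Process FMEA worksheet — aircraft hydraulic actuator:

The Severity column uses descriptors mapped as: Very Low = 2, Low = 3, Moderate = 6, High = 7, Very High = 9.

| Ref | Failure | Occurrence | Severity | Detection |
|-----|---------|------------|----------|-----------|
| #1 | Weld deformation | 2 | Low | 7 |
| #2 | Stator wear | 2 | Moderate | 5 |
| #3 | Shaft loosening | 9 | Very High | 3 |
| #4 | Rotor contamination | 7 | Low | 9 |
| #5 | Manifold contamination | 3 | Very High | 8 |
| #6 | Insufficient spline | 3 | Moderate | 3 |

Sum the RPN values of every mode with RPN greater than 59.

708

RPN = Severity × Occurrence × Detection:
  #1: 3 × 2 × 7 = 42
  #2: 6 × 2 × 5 = 60
  #3: 9 × 9 × 3 = 243
  #4: 3 × 7 × 9 = 189
  #5: 9 × 3 × 8 = 216
  #6: 6 × 3 × 3 = 54
RPN > 59: #2 (60), #3 (243), #4 (189), #5 (216).
Sum: 60 + 243 + 189 + 216 = 708.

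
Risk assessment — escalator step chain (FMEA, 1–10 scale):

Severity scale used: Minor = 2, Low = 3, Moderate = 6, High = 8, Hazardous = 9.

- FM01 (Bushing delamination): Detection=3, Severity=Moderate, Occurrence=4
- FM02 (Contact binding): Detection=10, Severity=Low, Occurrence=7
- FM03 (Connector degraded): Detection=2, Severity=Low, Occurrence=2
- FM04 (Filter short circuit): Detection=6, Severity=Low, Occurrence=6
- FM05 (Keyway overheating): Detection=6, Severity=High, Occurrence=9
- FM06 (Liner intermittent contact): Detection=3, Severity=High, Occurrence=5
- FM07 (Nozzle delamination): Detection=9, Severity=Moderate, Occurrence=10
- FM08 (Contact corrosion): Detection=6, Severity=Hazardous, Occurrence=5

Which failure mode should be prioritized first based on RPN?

RPN = Severity × Occurrence × Detection:
  FM01: 6 × 4 × 3 = 72
  FM02: 3 × 7 × 10 = 210
  FM03: 3 × 2 × 2 = 12
  FM04: 3 × 6 × 6 = 108
  FM05: 8 × 9 × 6 = 432
  FM06: 8 × 5 × 3 = 120
  FM07: 6 × 10 × 9 = 540
  FM08: 9 × 5 × 6 = 270
Highest RPN is 540 → FM07.

FM07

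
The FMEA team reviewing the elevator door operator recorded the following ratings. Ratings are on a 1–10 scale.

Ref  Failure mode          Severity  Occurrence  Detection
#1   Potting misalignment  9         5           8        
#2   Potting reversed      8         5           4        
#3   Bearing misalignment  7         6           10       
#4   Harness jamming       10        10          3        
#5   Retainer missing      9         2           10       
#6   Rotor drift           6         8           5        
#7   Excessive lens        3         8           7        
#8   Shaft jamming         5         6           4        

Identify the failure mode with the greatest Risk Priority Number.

#3

RPN = Severity × Occurrence × Detection:
  #1: 9 × 5 × 8 = 360
  #2: 8 × 5 × 4 = 160
  #3: 7 × 6 × 10 = 420
  #4: 10 × 10 × 3 = 300
  #5: 9 × 2 × 10 = 180
  #6: 6 × 8 × 5 = 240
  #7: 3 × 8 × 7 = 168
  #8: 5 × 6 × 4 = 120
Highest RPN is 420 → #3.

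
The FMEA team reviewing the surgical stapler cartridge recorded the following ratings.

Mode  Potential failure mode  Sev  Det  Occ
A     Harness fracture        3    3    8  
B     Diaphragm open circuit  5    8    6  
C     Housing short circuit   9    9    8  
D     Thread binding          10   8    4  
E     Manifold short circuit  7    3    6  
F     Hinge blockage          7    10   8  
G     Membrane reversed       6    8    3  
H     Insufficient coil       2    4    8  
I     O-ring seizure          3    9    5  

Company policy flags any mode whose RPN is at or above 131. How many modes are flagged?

6

RPN = Severity × Occurrence × Detection:
  A: 3 × 8 × 3 = 72
  B: 5 × 6 × 8 = 240
  C: 9 × 8 × 9 = 648
  D: 10 × 4 × 8 = 320
  E: 7 × 6 × 3 = 126
  F: 7 × 8 × 10 = 560
  G: 6 × 3 × 8 = 144
  H: 2 × 8 × 4 = 64
  I: 3 × 5 × 9 = 135
Modes with RPN ≥ 131: B (240), C (648), D (320), F (560), G (144), I (135) → 6.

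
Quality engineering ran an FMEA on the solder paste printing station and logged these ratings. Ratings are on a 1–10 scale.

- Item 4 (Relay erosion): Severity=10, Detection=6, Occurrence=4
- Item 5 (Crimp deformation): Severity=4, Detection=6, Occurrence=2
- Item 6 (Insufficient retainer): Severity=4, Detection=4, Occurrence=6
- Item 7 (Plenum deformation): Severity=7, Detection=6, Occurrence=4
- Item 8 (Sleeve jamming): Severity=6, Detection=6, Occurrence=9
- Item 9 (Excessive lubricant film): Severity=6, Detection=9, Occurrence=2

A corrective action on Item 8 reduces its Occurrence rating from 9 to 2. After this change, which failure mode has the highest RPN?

RPN = Severity × Occurrence × Detection:
  Item 4: 10 × 4 × 6 = 240
  Item 5: 4 × 2 × 6 = 48
  Item 6: 4 × 6 × 4 = 96
  Item 7: 7 × 4 × 6 = 168
  Item 8: 6 × 9 × 6 = 324
  Item 9: 6 × 2 × 9 = 108
After action: Item 8 → 6 × 2 × 6 = 72.
Revised RPNs: Item 4=240, Item 7=168, Item 9=108, Item 6=96, Item 8=72, Item 5=48.
Highest is now Item 4 (240).

Item 4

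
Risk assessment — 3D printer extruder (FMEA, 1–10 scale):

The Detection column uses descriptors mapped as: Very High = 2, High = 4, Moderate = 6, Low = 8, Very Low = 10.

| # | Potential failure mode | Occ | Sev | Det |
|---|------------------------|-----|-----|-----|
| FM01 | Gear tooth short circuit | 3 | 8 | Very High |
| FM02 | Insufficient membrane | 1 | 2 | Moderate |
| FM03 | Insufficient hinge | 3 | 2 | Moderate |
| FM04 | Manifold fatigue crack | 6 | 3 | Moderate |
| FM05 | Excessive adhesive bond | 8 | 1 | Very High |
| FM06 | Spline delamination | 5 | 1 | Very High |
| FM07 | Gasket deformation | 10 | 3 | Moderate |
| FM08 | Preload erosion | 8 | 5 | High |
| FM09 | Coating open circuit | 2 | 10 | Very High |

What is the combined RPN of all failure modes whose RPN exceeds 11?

600

RPN = Severity × Occurrence × Detection:
  FM01: 8 × 3 × 2 = 48
  FM02: 2 × 1 × 6 = 12
  FM03: 2 × 3 × 6 = 36
  FM04: 3 × 6 × 6 = 108
  FM05: 1 × 8 × 2 = 16
  FM06: 1 × 5 × 2 = 10
  FM07: 3 × 10 × 6 = 180
  FM08: 5 × 8 × 4 = 160
  FM09: 10 × 2 × 2 = 40
RPN > 11: FM01 (48), FM02 (12), FM03 (36), FM04 (108), FM05 (16), FM07 (180), FM08 (160), FM09 (40).
Sum: 48 + 12 + 36 + 108 + 16 + 180 + 160 + 40 = 600.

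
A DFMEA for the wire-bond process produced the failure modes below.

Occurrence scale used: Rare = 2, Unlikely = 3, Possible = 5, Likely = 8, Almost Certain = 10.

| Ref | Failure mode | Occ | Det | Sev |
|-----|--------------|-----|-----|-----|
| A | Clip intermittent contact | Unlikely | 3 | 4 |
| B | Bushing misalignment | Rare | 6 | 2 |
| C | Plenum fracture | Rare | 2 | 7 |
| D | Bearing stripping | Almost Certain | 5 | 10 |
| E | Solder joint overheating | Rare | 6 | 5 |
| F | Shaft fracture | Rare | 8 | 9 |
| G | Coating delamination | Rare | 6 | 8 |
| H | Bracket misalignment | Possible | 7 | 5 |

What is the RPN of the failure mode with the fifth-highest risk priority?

60

RPN = Severity × Occurrence × Detection:
  A: 4 × 3 × 3 = 36
  B: 2 × 2 × 6 = 24
  C: 7 × 2 × 2 = 28
  D: 10 × 10 × 5 = 500
  E: 5 × 2 × 6 = 60
  F: 9 × 2 × 8 = 144
  G: 8 × 2 × 6 = 96
  H: 5 × 5 × 7 = 175
Sorted descending: 500, 175, 144, 96, 60, 36, 28, 24.
The fifth-highest RPN is 60 (E).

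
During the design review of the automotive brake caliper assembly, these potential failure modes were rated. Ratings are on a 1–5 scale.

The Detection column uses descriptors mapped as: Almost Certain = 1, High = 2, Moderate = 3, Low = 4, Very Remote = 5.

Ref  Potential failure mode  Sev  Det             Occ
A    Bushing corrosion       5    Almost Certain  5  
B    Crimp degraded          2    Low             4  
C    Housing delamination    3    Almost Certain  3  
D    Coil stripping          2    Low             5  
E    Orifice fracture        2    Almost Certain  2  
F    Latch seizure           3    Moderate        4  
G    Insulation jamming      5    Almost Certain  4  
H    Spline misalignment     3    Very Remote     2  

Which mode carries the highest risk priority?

D

RPN = Severity × Occurrence × Detection:
  A: 5 × 5 × 1 = 25
  B: 2 × 4 × 4 = 32
  C: 3 × 3 × 1 = 9
  D: 2 × 5 × 4 = 40
  E: 2 × 2 × 1 = 4
  F: 3 × 4 × 3 = 36
  G: 5 × 4 × 1 = 20
  H: 3 × 2 × 5 = 30
Highest RPN is 40 → D.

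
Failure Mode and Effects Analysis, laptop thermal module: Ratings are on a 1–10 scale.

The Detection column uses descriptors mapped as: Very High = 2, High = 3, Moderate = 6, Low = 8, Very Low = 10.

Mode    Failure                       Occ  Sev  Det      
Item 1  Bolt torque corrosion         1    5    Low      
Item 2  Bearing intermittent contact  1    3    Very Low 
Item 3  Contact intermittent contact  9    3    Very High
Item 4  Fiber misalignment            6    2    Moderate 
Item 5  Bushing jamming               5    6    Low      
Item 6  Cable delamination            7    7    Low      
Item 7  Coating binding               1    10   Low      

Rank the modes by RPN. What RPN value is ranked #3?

RPN = Severity × Occurrence × Detection:
  Item 1: 5 × 1 × 8 = 40
  Item 2: 3 × 1 × 10 = 30
  Item 3: 3 × 9 × 2 = 54
  Item 4: 2 × 6 × 6 = 72
  Item 5: 6 × 5 × 8 = 240
  Item 6: 7 × 7 × 8 = 392
  Item 7: 10 × 1 × 8 = 80
Sorted descending: 392, 240, 80, 72, 54, 40, 30.
The third-highest RPN is 80 (Item 7).

80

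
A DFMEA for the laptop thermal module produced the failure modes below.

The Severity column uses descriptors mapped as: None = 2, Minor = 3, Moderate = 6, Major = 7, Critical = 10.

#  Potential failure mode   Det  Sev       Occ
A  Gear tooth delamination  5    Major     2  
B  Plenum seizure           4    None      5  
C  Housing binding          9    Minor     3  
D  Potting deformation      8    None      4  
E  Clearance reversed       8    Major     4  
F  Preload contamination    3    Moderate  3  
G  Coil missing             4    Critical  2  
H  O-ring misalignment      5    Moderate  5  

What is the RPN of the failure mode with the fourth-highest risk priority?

80

RPN = Severity × Occurrence × Detection:
  A: 7 × 2 × 5 = 70
  B: 2 × 5 × 4 = 40
  C: 3 × 3 × 9 = 81
  D: 2 × 4 × 8 = 64
  E: 7 × 4 × 8 = 224
  F: 6 × 3 × 3 = 54
  G: 10 × 2 × 4 = 80
  H: 6 × 5 × 5 = 150
Sorted descending: 224, 150, 81, 80, 70, 64, 54, 40.
The fourth-highest RPN is 80 (G).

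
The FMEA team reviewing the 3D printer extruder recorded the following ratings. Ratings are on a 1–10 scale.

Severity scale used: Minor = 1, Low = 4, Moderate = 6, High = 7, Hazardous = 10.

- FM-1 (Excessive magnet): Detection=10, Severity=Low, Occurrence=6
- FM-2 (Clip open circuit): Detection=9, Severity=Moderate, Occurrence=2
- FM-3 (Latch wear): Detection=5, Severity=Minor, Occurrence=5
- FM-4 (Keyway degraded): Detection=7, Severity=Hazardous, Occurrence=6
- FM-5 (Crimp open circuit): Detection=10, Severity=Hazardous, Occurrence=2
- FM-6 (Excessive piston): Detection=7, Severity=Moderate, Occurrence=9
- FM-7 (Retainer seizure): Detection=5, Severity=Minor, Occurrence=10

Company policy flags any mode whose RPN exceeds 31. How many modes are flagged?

6

RPN = Severity × Occurrence × Detection:
  FM-1: 4 × 6 × 10 = 240
  FM-2: 6 × 2 × 9 = 108
  FM-3: 1 × 5 × 5 = 25
  FM-4: 10 × 6 × 7 = 420
  FM-5: 10 × 2 × 10 = 200
  FM-6: 6 × 9 × 7 = 378
  FM-7: 1 × 10 × 5 = 50
Modes with RPN > 31: FM-1 (240), FM-2 (108), FM-4 (420), FM-5 (200), FM-6 (378), FM-7 (50) → 6.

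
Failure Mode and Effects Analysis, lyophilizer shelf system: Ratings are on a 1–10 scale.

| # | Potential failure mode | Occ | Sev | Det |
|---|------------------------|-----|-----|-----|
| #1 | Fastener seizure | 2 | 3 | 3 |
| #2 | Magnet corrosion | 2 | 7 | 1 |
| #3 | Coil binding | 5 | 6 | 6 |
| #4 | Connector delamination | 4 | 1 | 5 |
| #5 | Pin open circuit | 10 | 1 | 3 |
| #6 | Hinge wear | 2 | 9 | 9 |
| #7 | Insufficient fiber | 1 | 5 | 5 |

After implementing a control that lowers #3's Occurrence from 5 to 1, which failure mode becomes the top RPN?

RPN = Severity × Occurrence × Detection:
  #1: 3 × 2 × 3 = 18
  #2: 7 × 2 × 1 = 14
  #3: 6 × 5 × 6 = 180
  #4: 1 × 4 × 5 = 20
  #5: 1 × 10 × 3 = 30
  #6: 9 × 2 × 9 = 162
  #7: 5 × 1 × 5 = 25
After action: #3 → 6 × 1 × 6 = 36.
Revised RPNs: #6=162, #3=36, #5=30, #7=25, #4=20, #1=18, #2=14.
Highest is now #6 (162).

#6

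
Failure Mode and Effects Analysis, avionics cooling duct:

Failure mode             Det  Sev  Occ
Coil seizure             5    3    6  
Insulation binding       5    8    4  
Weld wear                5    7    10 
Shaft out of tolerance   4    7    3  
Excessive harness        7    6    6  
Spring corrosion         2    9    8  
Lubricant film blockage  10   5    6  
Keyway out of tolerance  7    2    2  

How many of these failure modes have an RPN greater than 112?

5

RPN = Severity × Occurrence × Detection:
  Coil seizure: 3 × 6 × 5 = 90
  Insulation binding: 8 × 4 × 5 = 160
  Weld wear: 7 × 10 × 5 = 350
  Shaft out of tolerance: 7 × 3 × 4 = 84
  Excessive harness: 6 × 6 × 7 = 252
  Spring corrosion: 9 × 8 × 2 = 144
  Lubricant film blockage: 5 × 6 × 10 = 300
  Keyway out of tolerance: 2 × 2 × 7 = 28
Modes with RPN > 112: Insulation binding (160), Weld wear (350), Excessive harness (252), Spring corrosion (144), Lubricant film blockage (300) → 5.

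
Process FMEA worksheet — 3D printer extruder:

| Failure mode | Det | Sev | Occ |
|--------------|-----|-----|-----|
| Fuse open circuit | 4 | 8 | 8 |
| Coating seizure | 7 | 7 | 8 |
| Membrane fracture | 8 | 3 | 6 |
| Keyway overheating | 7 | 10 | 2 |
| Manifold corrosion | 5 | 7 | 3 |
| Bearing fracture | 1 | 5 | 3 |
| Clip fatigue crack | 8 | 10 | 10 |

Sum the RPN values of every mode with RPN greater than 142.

1592

RPN = Severity × Occurrence × Detection:
  Fuse open circuit: 8 × 8 × 4 = 256
  Coating seizure: 7 × 8 × 7 = 392
  Membrane fracture: 3 × 6 × 8 = 144
  Keyway overheating: 10 × 2 × 7 = 140
  Manifold corrosion: 7 × 3 × 5 = 105
  Bearing fracture: 5 × 3 × 1 = 15
  Clip fatigue crack: 10 × 10 × 8 = 800
RPN > 142: Fuse open circuit (256), Coating seizure (392), Membrane fracture (144), Clip fatigue crack (800).
Sum: 256 + 392 + 144 + 800 = 1592.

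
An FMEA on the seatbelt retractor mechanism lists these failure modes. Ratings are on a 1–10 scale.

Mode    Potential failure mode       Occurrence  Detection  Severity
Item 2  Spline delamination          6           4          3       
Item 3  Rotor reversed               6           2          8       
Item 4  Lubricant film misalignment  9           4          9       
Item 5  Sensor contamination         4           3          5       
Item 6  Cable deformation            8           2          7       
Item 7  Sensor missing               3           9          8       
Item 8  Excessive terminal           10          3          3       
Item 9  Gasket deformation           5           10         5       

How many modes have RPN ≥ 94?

5

RPN = Severity × Occurrence × Detection:
  Item 2: 3 × 6 × 4 = 72
  Item 3: 8 × 6 × 2 = 96
  Item 4: 9 × 9 × 4 = 324
  Item 5: 5 × 4 × 3 = 60
  Item 6: 7 × 8 × 2 = 112
  Item 7: 8 × 3 × 9 = 216
  Item 8: 3 × 10 × 3 = 90
  Item 9: 5 × 5 × 10 = 250
Modes with RPN ≥ 94: Item 3 (96), Item 4 (324), Item 6 (112), Item 7 (216), Item 9 (250) → 5.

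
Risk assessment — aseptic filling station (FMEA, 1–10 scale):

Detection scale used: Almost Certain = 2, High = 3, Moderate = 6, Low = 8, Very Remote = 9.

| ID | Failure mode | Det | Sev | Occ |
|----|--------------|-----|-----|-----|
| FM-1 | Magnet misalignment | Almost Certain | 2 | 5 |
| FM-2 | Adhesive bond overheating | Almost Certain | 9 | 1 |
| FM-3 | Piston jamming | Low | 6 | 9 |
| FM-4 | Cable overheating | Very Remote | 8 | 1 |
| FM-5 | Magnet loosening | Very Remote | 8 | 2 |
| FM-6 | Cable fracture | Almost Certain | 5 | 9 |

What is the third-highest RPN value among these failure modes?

RPN = Severity × Occurrence × Detection:
  FM-1: 2 × 5 × 2 = 20
  FM-2: 9 × 1 × 2 = 18
  FM-3: 6 × 9 × 8 = 432
  FM-4: 8 × 1 × 9 = 72
  FM-5: 8 × 2 × 9 = 144
  FM-6: 5 × 9 × 2 = 90
Sorted descending: 432, 144, 90, 72, 20, 18.
The third-highest RPN is 90 (FM-6).

90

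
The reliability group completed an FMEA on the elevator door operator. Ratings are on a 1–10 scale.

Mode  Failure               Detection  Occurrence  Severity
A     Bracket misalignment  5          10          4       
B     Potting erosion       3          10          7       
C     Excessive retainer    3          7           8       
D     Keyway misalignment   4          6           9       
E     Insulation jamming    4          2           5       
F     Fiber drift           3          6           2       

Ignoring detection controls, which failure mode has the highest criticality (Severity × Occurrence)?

Criticality = Severity × Occurrence:
  A: 4 × 10 = 40
  B: 7 × 10 = 70
  C: 8 × 7 = 56
  D: 9 × 6 = 54
  E: 5 × 2 = 10
  F: 2 × 6 = 12
Highest criticality is 70 → B.

B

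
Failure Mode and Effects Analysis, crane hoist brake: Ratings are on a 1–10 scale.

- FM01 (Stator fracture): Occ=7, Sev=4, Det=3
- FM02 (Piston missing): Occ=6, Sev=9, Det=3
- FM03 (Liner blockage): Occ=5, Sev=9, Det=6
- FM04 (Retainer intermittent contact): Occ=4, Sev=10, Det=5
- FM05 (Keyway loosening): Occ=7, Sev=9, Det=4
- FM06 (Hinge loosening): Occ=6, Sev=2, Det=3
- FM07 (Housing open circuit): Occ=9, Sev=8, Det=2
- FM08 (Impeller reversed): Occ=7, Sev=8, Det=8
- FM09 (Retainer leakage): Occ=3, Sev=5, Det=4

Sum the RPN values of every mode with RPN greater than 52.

1620

RPN = Severity × Occurrence × Detection:
  FM01: 4 × 7 × 3 = 84
  FM02: 9 × 6 × 3 = 162
  FM03: 9 × 5 × 6 = 270
  FM04: 10 × 4 × 5 = 200
  FM05: 9 × 7 × 4 = 252
  FM06: 2 × 6 × 3 = 36
  FM07: 8 × 9 × 2 = 144
  FM08: 8 × 7 × 8 = 448
  FM09: 5 × 3 × 4 = 60
RPN > 52: FM01 (84), FM02 (162), FM03 (270), FM04 (200), FM05 (252), FM07 (144), FM08 (448), FM09 (60).
Sum: 84 + 162 + 270 + 200 + 252 + 144 + 448 + 60 = 1620.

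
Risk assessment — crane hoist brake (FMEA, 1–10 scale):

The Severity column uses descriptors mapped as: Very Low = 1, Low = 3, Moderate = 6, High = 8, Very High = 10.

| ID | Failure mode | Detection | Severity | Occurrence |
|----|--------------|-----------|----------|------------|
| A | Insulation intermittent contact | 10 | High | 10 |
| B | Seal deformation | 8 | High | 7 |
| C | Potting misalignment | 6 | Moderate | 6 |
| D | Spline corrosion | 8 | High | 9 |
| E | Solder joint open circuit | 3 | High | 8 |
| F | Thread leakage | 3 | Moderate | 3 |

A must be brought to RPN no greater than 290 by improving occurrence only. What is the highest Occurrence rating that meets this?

A: S=8, O=10, D=10 → current RPN = 800.
Fixed product = 80. Need 80 × O ≤ 290, so O ≤ 290/80 = 3.62.
Maximum integer Occurrence rating = 3 (gives RPN 240; O=4 would give 320 > 290).

3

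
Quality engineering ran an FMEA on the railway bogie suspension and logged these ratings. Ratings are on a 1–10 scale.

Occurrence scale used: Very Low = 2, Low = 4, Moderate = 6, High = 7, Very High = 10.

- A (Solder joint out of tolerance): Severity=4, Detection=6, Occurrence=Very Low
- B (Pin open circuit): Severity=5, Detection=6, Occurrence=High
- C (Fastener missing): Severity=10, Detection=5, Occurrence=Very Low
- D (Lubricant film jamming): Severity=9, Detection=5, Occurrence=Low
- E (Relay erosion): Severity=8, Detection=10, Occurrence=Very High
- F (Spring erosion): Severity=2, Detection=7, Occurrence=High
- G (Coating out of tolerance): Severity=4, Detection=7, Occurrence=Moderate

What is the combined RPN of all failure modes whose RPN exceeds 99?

1458

RPN = Severity × Occurrence × Detection:
  A: 4 × 2 × 6 = 48
  B: 5 × 7 × 6 = 210
  C: 10 × 2 × 5 = 100
  D: 9 × 4 × 5 = 180
  E: 8 × 10 × 10 = 800
  F: 2 × 7 × 7 = 98
  G: 4 × 6 × 7 = 168
RPN > 99: B (210), C (100), D (180), E (800), G (168).
Sum: 210 + 100 + 180 + 800 + 168 = 1458.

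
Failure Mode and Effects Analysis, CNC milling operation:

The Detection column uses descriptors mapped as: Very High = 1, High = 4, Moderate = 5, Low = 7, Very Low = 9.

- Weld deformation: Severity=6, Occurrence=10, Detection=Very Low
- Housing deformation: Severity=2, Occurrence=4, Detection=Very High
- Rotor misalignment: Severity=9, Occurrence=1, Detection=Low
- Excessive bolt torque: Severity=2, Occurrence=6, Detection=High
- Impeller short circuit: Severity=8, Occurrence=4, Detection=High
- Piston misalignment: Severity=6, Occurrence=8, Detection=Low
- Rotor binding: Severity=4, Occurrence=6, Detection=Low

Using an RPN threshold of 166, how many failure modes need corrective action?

RPN = Severity × Occurrence × Detection:
  Weld deformation: 6 × 10 × 9 = 540
  Housing deformation: 2 × 4 × 1 = 8
  Rotor misalignment: 9 × 1 × 7 = 63
  Excessive bolt torque: 2 × 6 × 4 = 48
  Impeller short circuit: 8 × 4 × 4 = 128
  Piston misalignment: 6 × 8 × 7 = 336
  Rotor binding: 4 × 6 × 7 = 168
Modes with RPN ≥ 166: Weld deformation (540), Piston misalignment (336), Rotor binding (168) → 3.

3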